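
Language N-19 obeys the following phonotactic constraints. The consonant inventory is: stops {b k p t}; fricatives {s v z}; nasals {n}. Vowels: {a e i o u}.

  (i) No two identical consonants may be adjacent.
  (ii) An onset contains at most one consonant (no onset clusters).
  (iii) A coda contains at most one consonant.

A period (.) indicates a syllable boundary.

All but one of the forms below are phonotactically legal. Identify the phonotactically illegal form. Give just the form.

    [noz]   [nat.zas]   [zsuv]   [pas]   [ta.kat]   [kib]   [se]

[zsuv]

[noz] — σ1 onset /n/, coda /z/ ok → phonotactically legal
[nat.zas] — σ1 onset /n/, coda /t/ ok; σ2 onset /z/, coda /s/ ok → phonotactically legal
[zsuv] — violates constraint (ii): syllable 1 onset /zs/ has 2 consonants (> 1) → phonotactically illegal
[pas] — σ1 onset /p/, coda /s/ ok → phonotactically legal
[ta.kat] — σ1 onset /t/, coda /∅/ ok; σ2 onset /k/, coda /t/ ok → phonotactically legal
[kib] — σ1 onset /k/, coda /b/ ok → phonotactically legal
[se] — σ1 onset /s/, coda /∅/ ok → phonotactically legal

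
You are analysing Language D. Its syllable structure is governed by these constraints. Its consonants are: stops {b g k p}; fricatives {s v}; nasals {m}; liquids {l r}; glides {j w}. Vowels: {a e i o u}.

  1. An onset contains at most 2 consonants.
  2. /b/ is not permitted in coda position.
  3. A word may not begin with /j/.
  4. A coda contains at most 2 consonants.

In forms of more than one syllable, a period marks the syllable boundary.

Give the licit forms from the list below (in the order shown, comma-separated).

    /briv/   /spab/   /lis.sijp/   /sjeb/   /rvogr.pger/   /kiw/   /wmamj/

/briv/, /lis.sijp/, /rvogr.pger/, /kiw/, /wmamj/

/briv/ — σ1 onset /br/ (2C), coda /v/ ok → licit
/spab/ — violates constraint 2: syllable 1 coda contains /b/ → illicit
/lis.sijp/ — σ1 onset /l/, coda /s/ ok; σ2 onset /s/, coda /jp/ (2C) ok → licit
/sjeb/ — violates constraint 2: syllable 1 coda contains /b/ → illicit
/rvogr.pger/ — σ1 onset /rv/ (2C), coda /gr/ (2C) ok; σ2 onset /pg/ (2C), coda /r/ ok → licit
/kiw/ — σ1 onset /k/, coda /w/ ok → licit
/wmamj/ — σ1 onset /wm/ (2C), coda /mj/ (2C) ok → licit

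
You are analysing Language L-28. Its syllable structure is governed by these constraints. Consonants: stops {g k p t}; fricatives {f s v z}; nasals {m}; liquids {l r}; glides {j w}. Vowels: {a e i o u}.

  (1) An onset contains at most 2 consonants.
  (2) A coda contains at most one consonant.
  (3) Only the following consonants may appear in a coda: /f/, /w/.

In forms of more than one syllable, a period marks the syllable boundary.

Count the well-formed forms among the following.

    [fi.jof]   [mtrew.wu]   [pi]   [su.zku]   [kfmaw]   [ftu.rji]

[fi.jof] — σ1 onset /f/, coda /∅/ ok; σ2 onset /j/, coda /f/ ok → well-formed
[mtrew.wu] — violates constraint 1: syllable 1 onset /mtr/ has 3 consonants (> 2) → ill-formed
[pi] — σ1 onset /p/, coda /∅/ ok → well-formed
[su.zku] — σ1 onset /s/, coda /∅/ ok; σ2 onset /zk/ (2C), coda /∅/ ok → well-formed
[kfmaw] — violates constraint 1: syllable 1 onset /kfm/ has 3 consonants (> 2) → ill-formed
[ftu.rji] — σ1 onset /ft/ (2C), coda /∅/ ok; σ2 onset /rj/ (2C), coda /∅/ ok → well-formed
Well-formed: [fi.jof], [pi], [su.zku], [ftu.rji] → 4.

4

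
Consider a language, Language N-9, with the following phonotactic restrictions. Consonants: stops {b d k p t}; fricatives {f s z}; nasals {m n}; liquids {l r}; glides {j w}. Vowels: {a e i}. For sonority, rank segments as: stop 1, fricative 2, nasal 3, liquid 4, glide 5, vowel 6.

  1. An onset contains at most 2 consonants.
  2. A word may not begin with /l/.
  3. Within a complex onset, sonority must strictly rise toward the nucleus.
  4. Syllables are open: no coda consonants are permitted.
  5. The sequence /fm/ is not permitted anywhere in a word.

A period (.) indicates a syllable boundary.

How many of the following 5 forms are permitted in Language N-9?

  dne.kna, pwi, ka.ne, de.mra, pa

dne.kna — σ1 onset /dn/ (1→3 rises), coda /∅/ ok; σ2 onset /kn/ (1→3 rises), coda /∅/ ok → permitted
pwi — σ1 onset /pw/ (1→5 rises), coda /∅/ ok → permitted
ka.ne — σ1 onset /k/, coda /∅/ ok; σ2 onset /n/, coda /∅/ ok → permitted
de.mra — σ1 onset /d/, coda /∅/ ok; σ2 onset /mr/ (3→4 rises), coda /∅/ ok → permitted
pa — σ1 onset /p/, coda /∅/ ok → permitted
Permitted: dne.kna, pwi, ka.ne, de.mra, pa → 5.

5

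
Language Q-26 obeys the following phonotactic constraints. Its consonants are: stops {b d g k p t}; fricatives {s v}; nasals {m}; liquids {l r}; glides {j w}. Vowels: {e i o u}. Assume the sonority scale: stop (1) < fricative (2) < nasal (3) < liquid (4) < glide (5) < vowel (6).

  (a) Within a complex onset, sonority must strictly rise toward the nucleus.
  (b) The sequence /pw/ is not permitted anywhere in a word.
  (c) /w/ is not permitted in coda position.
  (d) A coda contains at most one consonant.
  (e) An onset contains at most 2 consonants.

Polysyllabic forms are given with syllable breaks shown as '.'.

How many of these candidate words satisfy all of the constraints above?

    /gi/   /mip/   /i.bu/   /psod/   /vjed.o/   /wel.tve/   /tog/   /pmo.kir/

8

/gi/ — σ1 onset /g/, coda /∅/ ok → phonotactically legal
/mip/ — σ1 onset /m/, coda /p/ ok → phonotactically legal
/i.bu/ — σ1 onset /∅/, coda /∅/ ok; σ2 onset /b/, coda /∅/ ok → phonotactically legal
/psod/ — σ1 onset /ps/ (1→2 rises), coda /d/ ok → phonotactically legal
/vjed.o/ — σ1 onset /vj/ (2→5 rises), coda /d/ ok; σ2 onset /∅/, coda /∅/ ok → phonotactically legal
/wel.tve/ — σ1 onset /w/, coda /l/ ok; σ2 onset /tv/ (1→2 rises), coda /∅/ ok → phonotactically legal
/tog/ — σ1 onset /t/, coda /g/ ok → phonotactically legal
/pmo.kir/ — σ1 onset /pm/ (1→3 rises), coda /∅/ ok; σ2 onset /k/, coda /r/ ok → phonotactically legal
Phonotactically legal: /gi/, /mip/, /i.bu/, /psod/, /vjed.o/, /wel.tve/, /tog/, /pmo.kir/ → 8.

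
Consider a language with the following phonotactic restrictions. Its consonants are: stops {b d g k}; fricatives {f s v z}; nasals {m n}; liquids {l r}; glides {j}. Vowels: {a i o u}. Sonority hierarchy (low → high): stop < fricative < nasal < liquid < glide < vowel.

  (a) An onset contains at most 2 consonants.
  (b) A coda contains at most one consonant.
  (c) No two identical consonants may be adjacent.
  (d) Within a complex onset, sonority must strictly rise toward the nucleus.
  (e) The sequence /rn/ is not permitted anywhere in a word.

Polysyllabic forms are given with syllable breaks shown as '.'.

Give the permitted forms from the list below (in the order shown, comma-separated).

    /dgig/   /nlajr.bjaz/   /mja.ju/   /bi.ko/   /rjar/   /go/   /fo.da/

/mja.ju/, /bi.ko/, /rjar/, /go/, /fo.da/

/dgig/ — violates constraint (d): syllable 1 onset /dg/: /d/ (stop, 1) → /g/ (stop, 1) does not rise → not permitted
/nlajr.bjaz/ — violates constraint (b): syllable 1 coda /jr/ has 2 consonants (> 1) → not permitted
/mja.ju/ — σ1 onset /mj/ (3→5 rises), coda /∅/ ok; σ2 onset /j/, coda /∅/ ok → permitted
/bi.ko/ — σ1 onset /b/, coda /∅/ ok; σ2 onset /k/, coda /∅/ ok → permitted
/rjar/ — σ1 onset /rj/ (4→5 rises), coda /r/ ok → permitted
/go/ — σ1 onset /g/, coda /∅/ ok → permitted
/fo.da/ — σ1 onset /f/, coda /∅/ ok; σ2 onset /d/, coda /∅/ ok → permitted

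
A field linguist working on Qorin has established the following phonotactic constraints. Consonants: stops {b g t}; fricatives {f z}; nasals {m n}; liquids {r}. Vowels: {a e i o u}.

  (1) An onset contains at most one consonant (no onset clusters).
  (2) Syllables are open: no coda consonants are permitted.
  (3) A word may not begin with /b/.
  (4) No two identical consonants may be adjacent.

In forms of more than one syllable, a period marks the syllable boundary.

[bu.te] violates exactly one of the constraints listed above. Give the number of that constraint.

[bu.te]: word begins with /b/.
This is a violation of constraint 3: "A word may not begin with /b/."
The remaining constraints (1, 2, 4) are satisfied.

3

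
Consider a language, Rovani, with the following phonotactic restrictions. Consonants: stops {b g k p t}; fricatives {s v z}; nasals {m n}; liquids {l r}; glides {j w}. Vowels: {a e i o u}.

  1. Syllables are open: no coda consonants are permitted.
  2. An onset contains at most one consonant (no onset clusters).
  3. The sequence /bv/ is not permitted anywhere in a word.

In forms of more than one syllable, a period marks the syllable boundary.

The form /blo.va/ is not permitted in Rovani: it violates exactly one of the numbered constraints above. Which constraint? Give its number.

/blo.va/: syllable 1 onset /bl/ has 2 consonants (> 1).
This is a violation of constraint 2: "An onset contains at most one consonant (no onset clusters)."
The remaining constraints (1, 3) are satisfied.

2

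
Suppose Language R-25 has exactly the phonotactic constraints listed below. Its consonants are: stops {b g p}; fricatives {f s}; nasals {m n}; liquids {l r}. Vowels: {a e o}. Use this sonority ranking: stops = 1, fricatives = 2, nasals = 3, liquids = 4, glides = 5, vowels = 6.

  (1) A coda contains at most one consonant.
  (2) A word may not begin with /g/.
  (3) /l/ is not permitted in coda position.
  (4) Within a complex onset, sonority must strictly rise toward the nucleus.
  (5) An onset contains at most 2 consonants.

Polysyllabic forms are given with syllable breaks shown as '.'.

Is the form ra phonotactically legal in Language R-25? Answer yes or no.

yes

ra — σ1 onset /r/, coda /∅/ ok → phonotactically legal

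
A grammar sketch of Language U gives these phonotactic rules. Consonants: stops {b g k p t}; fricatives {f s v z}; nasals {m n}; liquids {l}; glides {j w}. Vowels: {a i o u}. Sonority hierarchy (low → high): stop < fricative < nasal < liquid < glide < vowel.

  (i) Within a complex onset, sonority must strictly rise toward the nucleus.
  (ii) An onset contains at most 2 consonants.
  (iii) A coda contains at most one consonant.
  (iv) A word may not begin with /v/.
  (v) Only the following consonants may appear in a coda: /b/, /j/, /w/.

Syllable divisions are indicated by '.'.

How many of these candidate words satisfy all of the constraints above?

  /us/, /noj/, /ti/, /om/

/us/ — violates constraint (v): syllable 1 coda contains /s/, which is not a licensed coda consonant → not permitted
/noj/ — σ1 onset /n/, coda /j/ ok → permitted
/ti/ — σ1 onset /t/, coda /∅/ ok → permitted
/om/ — violates constraint (v): syllable 1 coda contains /m/, which is not a licensed coda consonant → not permitted
Permitted: /noj/, /ti/ → 2.

2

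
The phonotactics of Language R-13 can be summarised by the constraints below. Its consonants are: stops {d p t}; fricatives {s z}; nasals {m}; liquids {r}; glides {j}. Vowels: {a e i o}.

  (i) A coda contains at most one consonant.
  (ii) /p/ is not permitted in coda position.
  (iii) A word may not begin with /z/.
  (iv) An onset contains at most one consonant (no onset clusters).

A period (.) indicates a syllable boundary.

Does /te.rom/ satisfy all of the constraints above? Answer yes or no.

/te.rom/ — σ1 onset /t/, coda /∅/ ok; σ2 onset /r/, coda /m/ ok → licit

yes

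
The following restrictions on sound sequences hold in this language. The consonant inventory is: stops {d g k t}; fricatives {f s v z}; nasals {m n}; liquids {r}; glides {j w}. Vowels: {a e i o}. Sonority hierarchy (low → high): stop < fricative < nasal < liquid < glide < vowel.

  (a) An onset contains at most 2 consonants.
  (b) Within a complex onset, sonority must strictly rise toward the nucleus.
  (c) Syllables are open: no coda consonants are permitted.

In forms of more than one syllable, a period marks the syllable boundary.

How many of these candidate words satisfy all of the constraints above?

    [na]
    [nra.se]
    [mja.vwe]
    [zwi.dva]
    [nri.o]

[na] — σ1 onset /n/, coda /∅/ ok → phonotactically legal
[nra.se] — σ1 onset /nr/ (3→4 rises), coda /∅/ ok; σ2 onset /s/, coda /∅/ ok → phonotactically legal
[mja.vwe] — σ1 onset /mj/ (3→5 rises), coda /∅/ ok; σ2 onset /vw/ (2→5 rises), coda /∅/ ok → phonotactically legal
[zwi.dva] — σ1 onset /zw/ (2→5 rises), coda /∅/ ok; σ2 onset /dv/ (1→2 rises), coda /∅/ ok → phonotactically legal
[nri.o] — σ1 onset /nr/ (3→4 rises), coda /∅/ ok; σ2 onset /∅/, coda /∅/ ok → phonotactically legal
Phonotactically legal: [na], [nra.se], [mja.vwe], [zwi.dva], [nri.o] → 5.

5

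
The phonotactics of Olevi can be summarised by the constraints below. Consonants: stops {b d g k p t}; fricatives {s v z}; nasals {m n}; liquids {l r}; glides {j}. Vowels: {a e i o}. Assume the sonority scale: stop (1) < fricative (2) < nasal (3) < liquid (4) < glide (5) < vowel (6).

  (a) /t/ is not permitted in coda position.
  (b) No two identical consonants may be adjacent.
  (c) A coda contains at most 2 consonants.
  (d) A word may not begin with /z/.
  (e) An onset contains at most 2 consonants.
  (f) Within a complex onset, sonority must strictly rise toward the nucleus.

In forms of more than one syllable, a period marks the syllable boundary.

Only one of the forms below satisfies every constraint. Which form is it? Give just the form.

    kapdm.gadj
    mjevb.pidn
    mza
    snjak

mjevb.pidn

kapdm.gadj — violates constraint (c): syllable 1 coda /pdm/ has 3 consonants (> 2) → phonotactically illegal
mjevb.pidn — σ1 onset /mj/ (3→5 rises), coda /vb/ (2C) ok; σ2 onset /p/, coda /dn/ (2C) ok → phonotactically legal
mza — violates constraint (f): syllable 1 onset /mz/: /m/ (nasal, 3) → /z/ (fricative, 2) does not rise → phonotactically illegal
snjak — violates constraint (e): syllable 1 onset /snj/ has 3 consonants (> 2) → phonotactically illegal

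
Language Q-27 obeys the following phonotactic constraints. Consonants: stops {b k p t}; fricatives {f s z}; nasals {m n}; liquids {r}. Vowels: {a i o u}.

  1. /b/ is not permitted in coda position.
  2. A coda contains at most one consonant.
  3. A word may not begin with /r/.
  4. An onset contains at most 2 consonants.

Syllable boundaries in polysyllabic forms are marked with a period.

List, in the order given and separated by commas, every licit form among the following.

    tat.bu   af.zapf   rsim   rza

tat.bu — σ1 onset /t/, coda /t/ ok; σ2 onset /b/, coda /∅/ ok → licit
af.zapf — violates constraint 2: syllable 2 coda /pf/ has 2 consonants (> 1) → illicit
rsim — violates constraint 3: word begins with /r/ → illicit
rza — violates constraint 3: word begins with /r/ → illicit

tat.bu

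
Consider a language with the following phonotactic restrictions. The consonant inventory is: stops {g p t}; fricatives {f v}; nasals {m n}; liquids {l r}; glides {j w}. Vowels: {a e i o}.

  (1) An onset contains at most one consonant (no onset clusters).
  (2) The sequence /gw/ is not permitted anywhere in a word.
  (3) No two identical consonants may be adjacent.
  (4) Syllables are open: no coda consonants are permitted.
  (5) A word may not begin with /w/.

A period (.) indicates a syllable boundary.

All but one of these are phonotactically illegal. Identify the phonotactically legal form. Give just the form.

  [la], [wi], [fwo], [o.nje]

[la] — σ1 onset /l/, coda /∅/ ok → phonotactically legal
[wi] — violates constraint 5: word begins with /w/ → phonotactically illegal
[fwo] — violates constraint 1: syllable 1 onset /fw/ has 2 consonants (> 1) → phonotactically illegal
[o.nje] — violates constraint 1: syllable 2 onset /nj/ has 2 consonants (> 1) → phonotactically illegal

[la]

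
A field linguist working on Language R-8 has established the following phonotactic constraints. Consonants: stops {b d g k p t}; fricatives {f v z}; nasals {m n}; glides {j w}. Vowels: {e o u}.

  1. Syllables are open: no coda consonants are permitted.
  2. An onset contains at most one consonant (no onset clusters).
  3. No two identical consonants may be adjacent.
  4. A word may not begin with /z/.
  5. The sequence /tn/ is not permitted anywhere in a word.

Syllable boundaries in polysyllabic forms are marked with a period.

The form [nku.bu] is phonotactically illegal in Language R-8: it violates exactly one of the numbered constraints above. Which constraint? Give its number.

[nku.bu]: syllable 1 onset /nk/ has 2 consonants (> 1).
This is a violation of constraint 2: "An onset contains at most one consonant (no onset clusters)."
The remaining constraints (1, 3, 4, 5) are satisfied.

2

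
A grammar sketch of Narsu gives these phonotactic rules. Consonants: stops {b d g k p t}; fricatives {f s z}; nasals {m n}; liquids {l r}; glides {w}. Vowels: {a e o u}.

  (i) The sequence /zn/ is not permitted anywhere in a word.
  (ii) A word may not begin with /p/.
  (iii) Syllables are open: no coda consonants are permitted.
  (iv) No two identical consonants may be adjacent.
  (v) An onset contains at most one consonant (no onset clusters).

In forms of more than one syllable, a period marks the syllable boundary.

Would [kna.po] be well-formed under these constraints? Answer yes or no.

[kna.po] — violates constraint (v): syllable 1 onset /kn/ has 2 consonants (> 1) → ill-formed

no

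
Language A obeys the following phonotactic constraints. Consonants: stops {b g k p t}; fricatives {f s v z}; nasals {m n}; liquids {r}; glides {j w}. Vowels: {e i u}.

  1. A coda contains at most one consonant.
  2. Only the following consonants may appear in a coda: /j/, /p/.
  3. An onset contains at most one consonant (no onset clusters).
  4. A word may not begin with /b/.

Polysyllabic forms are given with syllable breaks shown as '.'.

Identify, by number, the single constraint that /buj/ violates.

/buj/: word begins with /b/.
This is a violation of constraint 4: "A word may not begin with /b/."
The remaining constraints (1, 2, 3) are satisfied.

4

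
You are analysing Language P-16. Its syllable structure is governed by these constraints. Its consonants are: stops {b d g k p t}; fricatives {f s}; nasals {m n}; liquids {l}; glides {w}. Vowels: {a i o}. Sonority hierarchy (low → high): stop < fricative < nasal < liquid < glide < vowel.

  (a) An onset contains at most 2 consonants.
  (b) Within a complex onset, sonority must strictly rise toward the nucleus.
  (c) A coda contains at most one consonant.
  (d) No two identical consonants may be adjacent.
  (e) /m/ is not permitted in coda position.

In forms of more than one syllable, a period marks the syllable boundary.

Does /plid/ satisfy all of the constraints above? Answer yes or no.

/plid/ — σ1 onset /pl/ (1→4 rises), coda /d/ ok → phonotactically legal

yes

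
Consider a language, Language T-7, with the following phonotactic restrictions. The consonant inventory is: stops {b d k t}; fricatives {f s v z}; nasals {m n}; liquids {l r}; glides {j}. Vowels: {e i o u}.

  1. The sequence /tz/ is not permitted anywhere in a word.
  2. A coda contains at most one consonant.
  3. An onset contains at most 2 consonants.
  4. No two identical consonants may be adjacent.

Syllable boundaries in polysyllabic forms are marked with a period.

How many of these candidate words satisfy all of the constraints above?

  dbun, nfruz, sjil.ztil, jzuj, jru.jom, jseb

dbun — σ1 onset /db/ (2C), coda /n/ ok → phonotactically legal
nfruz — violates constraint 3: syllable 1 onset /nfr/ has 3 consonants (> 2) → phonotactically illegal
sjil.ztil — σ1 onset /sj/ (2C), coda /l/ ok; σ2 onset /zt/ (2C), coda /l/ ok → phonotactically legal
jzuj — σ1 onset /jz/ (2C), coda /j/ ok → phonotactically legal
jru.jom — σ1 onset /jr/ (2C), coda /∅/ ok; σ2 onset /j/, coda /m/ ok → phonotactically legal
jseb — σ1 onset /js/ (2C), coda /b/ ok → phonotactically legal
Phonotactically legal: dbun, sjil.ztil, jzuj, jru.jom, jseb → 5.

5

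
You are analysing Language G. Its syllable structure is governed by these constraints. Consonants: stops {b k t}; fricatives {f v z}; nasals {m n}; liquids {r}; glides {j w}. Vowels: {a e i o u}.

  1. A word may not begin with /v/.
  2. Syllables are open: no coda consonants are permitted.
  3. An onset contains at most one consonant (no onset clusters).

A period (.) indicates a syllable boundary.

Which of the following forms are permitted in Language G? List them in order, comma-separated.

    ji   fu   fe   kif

ji, fu, fe

ji — σ1 onset /j/, coda /∅/ ok → permitted
fu — σ1 onset /f/, coda /∅/ ok → permitted
fe — σ1 onset /f/, coda /∅/ ok → permitted
kif — violates constraint 2: syllable 1 coda /f/ has 1 consonant (> 0) → not permitted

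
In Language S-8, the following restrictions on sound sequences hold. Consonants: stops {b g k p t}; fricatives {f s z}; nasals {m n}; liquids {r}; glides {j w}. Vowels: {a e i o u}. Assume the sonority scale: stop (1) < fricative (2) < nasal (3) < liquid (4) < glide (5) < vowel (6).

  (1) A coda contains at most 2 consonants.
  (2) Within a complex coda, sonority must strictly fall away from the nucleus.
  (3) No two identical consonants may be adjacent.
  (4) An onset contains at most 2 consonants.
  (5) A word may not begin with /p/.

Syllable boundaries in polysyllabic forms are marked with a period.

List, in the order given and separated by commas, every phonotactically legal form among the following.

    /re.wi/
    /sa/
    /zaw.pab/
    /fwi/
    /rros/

/re.wi/, /sa/, /zaw.pab/, /fwi/

/re.wi/ — σ1 onset /r/, coda /∅/ ok; σ2 onset /w/, coda /∅/ ok → phonotactically legal
/sa/ — σ1 onset /s/, coda /∅/ ok → phonotactically legal
/zaw.pab/ — σ1 onset /z/, coda /w/ ok; σ2 onset /p/, coda /b/ ok → phonotactically legal
/fwi/ — σ1 onset /fw/ (2C), coda /∅/ ok → phonotactically legal
/rros/ — violates constraint 3: adjacent identical consonants /rr/ → phonotactically illegal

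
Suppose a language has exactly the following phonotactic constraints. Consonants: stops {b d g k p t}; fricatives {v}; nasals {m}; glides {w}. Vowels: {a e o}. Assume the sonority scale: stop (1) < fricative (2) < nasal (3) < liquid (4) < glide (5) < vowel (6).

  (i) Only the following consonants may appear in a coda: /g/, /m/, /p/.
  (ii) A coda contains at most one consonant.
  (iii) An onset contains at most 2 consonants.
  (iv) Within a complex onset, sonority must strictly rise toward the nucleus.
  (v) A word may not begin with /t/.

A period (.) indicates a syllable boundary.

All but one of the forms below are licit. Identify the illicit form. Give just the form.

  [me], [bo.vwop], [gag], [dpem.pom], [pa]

[dpem.pom]

[me] — σ1 onset /m/, coda /∅/ ok → licit
[bo.vwop] — σ1 onset /b/, coda /∅/ ok; σ2 onset /vw/ (2→5 rises), coda /p/ ok → licit
[gag] — σ1 onset /g/, coda /g/ ok → licit
[dpem.pom] — violates constraint (iv): syllable 1 onset /dp/: /d/ (stop, 1) → /p/ (stop, 1) does not rise → illicit
[pa] — σ1 onset /p/, coda /∅/ ok → licit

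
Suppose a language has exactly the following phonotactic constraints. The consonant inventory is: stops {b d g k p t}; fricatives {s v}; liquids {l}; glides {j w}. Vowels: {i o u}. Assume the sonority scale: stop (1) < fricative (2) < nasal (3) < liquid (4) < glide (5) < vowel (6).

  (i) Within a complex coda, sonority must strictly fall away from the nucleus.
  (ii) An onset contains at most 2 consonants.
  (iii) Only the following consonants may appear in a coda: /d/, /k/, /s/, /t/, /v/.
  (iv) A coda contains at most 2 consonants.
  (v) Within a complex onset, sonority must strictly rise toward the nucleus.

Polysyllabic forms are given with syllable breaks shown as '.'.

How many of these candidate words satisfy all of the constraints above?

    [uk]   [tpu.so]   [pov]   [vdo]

[uk] — σ1 onset /∅/, coda /k/ ok → phonotactically legal
[tpu.so] — violates constraint (v): syllable 1 onset /tp/: /t/ (stop, 1) → /p/ (stop, 1) does not rise → phonotactically illegal
[pov] — σ1 onset /p/, coda /v/ ok → phonotactically legal
[vdo] — violates constraint (v): syllable 1 onset /vd/: /v/ (fricative, 2) → /d/ (stop, 1) does not rise → phonotactically illegal
Phonotactically legal: [uk], [pov] → 2.

2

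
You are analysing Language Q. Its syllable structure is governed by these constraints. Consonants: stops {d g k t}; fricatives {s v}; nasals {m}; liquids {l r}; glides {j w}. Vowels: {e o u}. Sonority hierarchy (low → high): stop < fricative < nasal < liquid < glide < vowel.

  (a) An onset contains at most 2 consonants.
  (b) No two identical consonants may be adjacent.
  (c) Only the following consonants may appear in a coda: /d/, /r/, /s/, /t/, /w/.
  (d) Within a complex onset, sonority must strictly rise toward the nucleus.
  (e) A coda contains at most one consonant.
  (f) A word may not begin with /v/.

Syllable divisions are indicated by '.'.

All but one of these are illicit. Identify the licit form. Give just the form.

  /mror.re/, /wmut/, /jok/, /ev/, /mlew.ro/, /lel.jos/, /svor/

/mror.re/ — violates constraint (b): adjacent identical consonants /rr/ → illicit
/wmut/ — violates constraint (d): syllable 1 onset /wm/: /w/ (glide, 5) → /m/ (nasal, 3) does not rise → illicit
/jok/ — violates constraint (c): syllable 1 coda contains /k/, which is not a licensed coda consonant → illicit
/ev/ — violates constraint (c): syllable 1 coda contains /v/, which is not a licensed coda consonant → illicit
/mlew.ro/ — σ1 onset /ml/ (3→4 rises), coda /w/ ok; σ2 onset /r/, coda /∅/ ok → licit
/lel.jos/ — violates constraint (c): syllable 1 coda contains /l/, which is not a licensed coda consonant → illicit
/svor/ — violates constraint (d): syllable 1 onset /sv/: /s/ (fricative, 2) → /v/ (fricative, 2) does not rise → illicit

/mlew.ro/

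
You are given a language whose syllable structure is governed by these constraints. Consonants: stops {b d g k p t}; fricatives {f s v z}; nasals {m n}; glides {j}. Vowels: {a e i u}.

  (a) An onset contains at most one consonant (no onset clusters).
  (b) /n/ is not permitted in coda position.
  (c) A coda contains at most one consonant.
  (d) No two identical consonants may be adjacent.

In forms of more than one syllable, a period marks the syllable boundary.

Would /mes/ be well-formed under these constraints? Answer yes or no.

yes

/mes/ — σ1 onset /m/, coda /s/ ok → well-formed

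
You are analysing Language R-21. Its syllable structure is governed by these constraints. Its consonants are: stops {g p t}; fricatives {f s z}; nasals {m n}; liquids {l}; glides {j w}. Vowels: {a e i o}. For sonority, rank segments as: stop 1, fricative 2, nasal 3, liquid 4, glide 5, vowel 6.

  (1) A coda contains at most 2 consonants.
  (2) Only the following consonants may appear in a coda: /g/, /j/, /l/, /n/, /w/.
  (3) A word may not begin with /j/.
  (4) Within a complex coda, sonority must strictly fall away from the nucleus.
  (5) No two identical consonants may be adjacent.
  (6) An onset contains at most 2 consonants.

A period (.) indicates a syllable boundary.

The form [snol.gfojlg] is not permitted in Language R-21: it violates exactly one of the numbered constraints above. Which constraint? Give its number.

1

[snol.gfojlg]: syllable 2 coda /jlg/ has 3 consonants (> 2).
This is a violation of constraint 1: "A coda contains at most 2 consonants."
The remaining constraints (2, 3, 4, 5, 6) are satisfied.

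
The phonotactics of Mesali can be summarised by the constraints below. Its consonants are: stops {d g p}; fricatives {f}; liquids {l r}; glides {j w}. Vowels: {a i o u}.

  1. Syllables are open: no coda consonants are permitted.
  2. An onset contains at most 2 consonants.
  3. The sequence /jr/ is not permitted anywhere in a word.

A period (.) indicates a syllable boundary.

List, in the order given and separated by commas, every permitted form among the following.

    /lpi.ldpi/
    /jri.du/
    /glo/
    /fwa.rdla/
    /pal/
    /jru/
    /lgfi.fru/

/glo/

/lpi.ldpi/ — violates constraint 2: syllable 2 onset /ldp/ has 3 consonants (> 2) → not permitted
/jri.du/ — violates constraint 3: contains banned sequence /jr/ → not permitted
/glo/ — σ1 onset /gl/ (2C), coda /∅/ ok → permitted
/fwa.rdla/ — violates constraint 2: syllable 2 onset /rdl/ has 3 consonants (> 2) → not permitted
/pal/ — violates constraint 1: syllable 1 coda /l/ has 1 consonant (> 0) → not permitted
/jru/ — violates constraint 3: contains banned sequence /jr/ → not permitted
/lgfi.fru/ — violates constraint 2: syllable 1 onset /lgf/ has 3 consonants (> 2) → not permitted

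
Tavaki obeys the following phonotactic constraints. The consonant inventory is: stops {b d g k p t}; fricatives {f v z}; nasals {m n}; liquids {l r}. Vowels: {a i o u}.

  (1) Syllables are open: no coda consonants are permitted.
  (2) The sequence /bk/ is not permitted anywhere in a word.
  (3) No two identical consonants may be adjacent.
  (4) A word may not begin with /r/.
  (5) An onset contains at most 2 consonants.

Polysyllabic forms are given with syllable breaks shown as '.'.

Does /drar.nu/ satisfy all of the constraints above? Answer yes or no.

/drar.nu/ — violates constraint 1: syllable 1 coda /r/ has 1 consonant (> 0) → illicit

no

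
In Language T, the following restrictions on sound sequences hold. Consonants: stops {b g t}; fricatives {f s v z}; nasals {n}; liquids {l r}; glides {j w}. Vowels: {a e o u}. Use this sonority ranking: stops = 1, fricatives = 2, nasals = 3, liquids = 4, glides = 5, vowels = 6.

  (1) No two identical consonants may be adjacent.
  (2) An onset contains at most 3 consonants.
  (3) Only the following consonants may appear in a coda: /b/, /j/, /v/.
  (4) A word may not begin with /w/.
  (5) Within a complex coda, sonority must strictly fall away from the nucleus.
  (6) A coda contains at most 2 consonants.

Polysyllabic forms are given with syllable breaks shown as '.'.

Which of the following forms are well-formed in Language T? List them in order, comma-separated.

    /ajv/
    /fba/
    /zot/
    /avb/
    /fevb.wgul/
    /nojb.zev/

/ajv/ — σ1 onset /∅/, coda /jv/ (5→2 falls) ok → well-formed
/fba/ — σ1 onset /fb/ (2C), coda /∅/ ok → well-formed
/zot/ — violates constraint 3: syllable 1 coda contains /t/, which is not a licensed coda consonant → ill-formed
/avb/ — σ1 onset /∅/, coda /vb/ (2→1 falls) ok → well-formed
/fevb.wgul/ — violates constraint 3: syllable 2 coda contains /l/, which is not a licensed coda consonant → ill-formed
/nojb.zev/ — σ1 onset /n/, coda /jb/ (5→1 falls) ok; σ2 onset /z/, coda /v/ ok → well-formed

/ajv/, /fba/, /avb/, /nojb.zev/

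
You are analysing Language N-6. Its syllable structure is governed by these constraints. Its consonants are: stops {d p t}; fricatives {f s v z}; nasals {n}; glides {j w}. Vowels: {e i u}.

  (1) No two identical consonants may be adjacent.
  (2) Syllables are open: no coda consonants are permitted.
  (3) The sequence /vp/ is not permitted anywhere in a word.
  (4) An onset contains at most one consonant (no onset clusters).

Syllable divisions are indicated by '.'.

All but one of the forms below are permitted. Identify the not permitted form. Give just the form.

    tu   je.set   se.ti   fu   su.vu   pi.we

je.set

tu — σ1 onset /t/, coda /∅/ ok → permitted
je.set — violates constraint 2: syllable 2 coda /t/ has 1 consonant (> 0) → not permitted
se.ti — σ1 onset /s/, coda /∅/ ok; σ2 onset /t/, coda /∅/ ok → permitted
fu — σ1 onset /f/, coda /∅/ ok → permitted
su.vu — σ1 onset /s/, coda /∅/ ok; σ2 onset /v/, coda /∅/ ok → permitted
pi.we — σ1 onset /p/, coda /∅/ ok; σ2 onset /w/, coda /∅/ ok → permitted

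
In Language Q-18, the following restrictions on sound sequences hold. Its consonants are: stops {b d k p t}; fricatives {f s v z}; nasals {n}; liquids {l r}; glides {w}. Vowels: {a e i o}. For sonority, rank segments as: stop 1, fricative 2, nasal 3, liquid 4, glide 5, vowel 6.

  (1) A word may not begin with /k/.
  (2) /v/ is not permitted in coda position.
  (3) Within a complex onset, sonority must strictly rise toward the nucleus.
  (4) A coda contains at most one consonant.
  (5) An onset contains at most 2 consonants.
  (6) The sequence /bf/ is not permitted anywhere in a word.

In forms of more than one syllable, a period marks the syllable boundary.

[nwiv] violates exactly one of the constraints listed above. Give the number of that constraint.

[nwiv]: syllable 1 coda contains /v/.
This is a violation of constraint 2: "/v/ is not permitted in coda position."
The remaining constraints (1, 3, 4, 5, 6) are satisfied.

2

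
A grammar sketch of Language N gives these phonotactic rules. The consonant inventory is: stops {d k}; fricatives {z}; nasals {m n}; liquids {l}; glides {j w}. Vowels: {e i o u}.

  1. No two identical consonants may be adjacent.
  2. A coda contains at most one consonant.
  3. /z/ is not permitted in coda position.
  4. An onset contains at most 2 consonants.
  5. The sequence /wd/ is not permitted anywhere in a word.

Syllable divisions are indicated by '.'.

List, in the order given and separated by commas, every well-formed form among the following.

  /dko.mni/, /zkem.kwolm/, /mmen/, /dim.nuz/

/dko.mni/ — σ1 onset /dk/ (2C), coda /∅/ ok; σ2 onset /mn/ (2C), coda /∅/ ok → well-formed
/zkem.kwolm/ — violates constraint 2: syllable 2 coda /lm/ has 2 consonants (> 1) → ill-formed
/mmen/ — violates constraint 1: adjacent identical consonants /mm/ → ill-formed
/dim.nuz/ — violates constraint 3: syllable 2 coda contains /z/ → ill-formed

/dko.mni/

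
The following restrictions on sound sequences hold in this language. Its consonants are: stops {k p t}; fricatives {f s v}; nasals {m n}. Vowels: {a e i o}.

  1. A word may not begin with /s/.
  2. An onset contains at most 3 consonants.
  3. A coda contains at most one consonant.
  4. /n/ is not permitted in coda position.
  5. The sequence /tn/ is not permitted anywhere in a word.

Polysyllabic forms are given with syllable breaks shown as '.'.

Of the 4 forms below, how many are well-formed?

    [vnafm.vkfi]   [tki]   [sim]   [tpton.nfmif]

[vnafm.vkfi] — violates constraint 3: syllable 1 coda /fm/ has 2 consonants (> 1) → ill-formed
[tki] — σ1 onset /tk/ (2C), coda /∅/ ok → well-formed
[sim] — violates constraint 1: word begins with /s/ → ill-formed
[tpton.nfmif] — violates constraint 4: syllable 1 coda contains /n/ → ill-formed
Well-formed: [tki] → 1.

1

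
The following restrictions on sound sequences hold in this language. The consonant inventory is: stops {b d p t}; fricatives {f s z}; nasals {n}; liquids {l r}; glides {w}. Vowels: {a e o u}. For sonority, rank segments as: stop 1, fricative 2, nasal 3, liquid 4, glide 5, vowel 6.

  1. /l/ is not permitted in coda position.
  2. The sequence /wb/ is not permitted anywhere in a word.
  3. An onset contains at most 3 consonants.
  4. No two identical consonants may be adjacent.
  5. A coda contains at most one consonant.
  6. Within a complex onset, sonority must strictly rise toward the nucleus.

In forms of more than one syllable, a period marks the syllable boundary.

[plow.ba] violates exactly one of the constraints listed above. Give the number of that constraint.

[plow.ba]: contains banned sequence /wb/.
This is a violation of constraint 2: "The sequence /wb/ is not permitted anywhere in a word."
The remaining constraints (1, 3, 4, 5, 6) are satisfied.

2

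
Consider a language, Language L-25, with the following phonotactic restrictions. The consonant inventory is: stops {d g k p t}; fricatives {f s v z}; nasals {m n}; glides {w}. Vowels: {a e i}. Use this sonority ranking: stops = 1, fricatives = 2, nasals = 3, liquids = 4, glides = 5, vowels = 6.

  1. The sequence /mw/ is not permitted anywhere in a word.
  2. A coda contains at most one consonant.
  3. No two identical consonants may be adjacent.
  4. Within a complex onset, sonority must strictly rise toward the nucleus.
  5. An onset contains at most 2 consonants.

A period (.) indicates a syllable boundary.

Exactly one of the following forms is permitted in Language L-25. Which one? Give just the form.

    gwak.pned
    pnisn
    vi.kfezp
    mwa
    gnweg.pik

gwak.pned

gwak.pned — σ1 onset /gw/ (1→5 rises), coda /k/ ok; σ2 onset /pn/ (1→3 rises), coda /d/ ok → permitted
pnisn — violates constraint 2: syllable 1 coda /sn/ has 2 consonants (> 1) → not permitted
vi.kfezp — violates constraint 2: syllable 2 coda /zp/ has 2 consonants (> 1) → not permitted
mwa — violates constraint 1: contains banned sequence /mw/ → not permitted
gnweg.pik — violates constraint 5: syllable 1 onset /gnw/ has 3 consonants (> 2) → not permitted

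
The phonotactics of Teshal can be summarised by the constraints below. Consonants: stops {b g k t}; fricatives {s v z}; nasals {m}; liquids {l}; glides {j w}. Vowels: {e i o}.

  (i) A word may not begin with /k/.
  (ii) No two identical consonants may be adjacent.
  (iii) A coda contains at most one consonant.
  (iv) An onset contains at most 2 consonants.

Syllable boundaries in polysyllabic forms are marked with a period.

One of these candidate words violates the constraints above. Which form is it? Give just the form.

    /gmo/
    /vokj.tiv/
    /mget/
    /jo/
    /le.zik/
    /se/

/vokj.tiv/

/gmo/ — σ1 onset /gm/ (2C), coda /∅/ ok → permitted
/vokj.tiv/ — violates constraint (iii): syllable 1 coda /kj/ has 2 consonants (> 1) → not permitted
/mget/ — σ1 onset /mg/ (2C), coda /t/ ok → permitted
/jo/ — σ1 onset /j/, coda /∅/ ok → permitted
/le.zik/ — σ1 onset /l/, coda /∅/ ok; σ2 onset /z/, coda /k/ ok → permitted
/se/ — σ1 onset /s/, coda /∅/ ok → permitted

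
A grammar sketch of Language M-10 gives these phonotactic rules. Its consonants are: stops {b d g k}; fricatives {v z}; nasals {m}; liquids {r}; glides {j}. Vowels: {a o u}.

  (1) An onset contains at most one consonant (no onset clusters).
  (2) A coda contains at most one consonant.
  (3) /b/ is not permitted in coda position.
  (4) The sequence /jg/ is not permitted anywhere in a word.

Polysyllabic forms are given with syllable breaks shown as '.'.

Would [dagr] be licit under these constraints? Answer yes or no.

no

[dagr] — violates constraint 2: syllable 1 coda /gr/ has 2 consonants (> 1) → illicit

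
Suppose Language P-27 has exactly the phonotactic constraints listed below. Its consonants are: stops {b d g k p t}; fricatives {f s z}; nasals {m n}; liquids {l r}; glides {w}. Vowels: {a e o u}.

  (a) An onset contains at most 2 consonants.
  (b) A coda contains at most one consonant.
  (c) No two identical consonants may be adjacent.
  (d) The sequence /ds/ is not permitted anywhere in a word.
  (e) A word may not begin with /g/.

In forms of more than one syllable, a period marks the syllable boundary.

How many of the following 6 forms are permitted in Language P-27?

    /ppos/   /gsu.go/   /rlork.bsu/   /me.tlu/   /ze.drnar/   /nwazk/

1

/ppos/ — violates constraint (c): adjacent identical consonants /pp/ → not permitted
/gsu.go/ — violates constraint (e): word begins with /g/ → not permitted
/rlork.bsu/ — violates constraint (b): syllable 1 coda /rk/ has 2 consonants (> 1) → not permitted
/me.tlu/ — σ1 onset /m/, coda /∅/ ok; σ2 onset /tl/ (2C), coda /∅/ ok → permitted
/ze.drnar/ — violates constraint (a): syllable 2 onset /drn/ has 3 consonants (> 2) → not permitted
/nwazk/ — violates constraint (b): syllable 1 coda /zk/ has 2 consonants (> 1) → not permitted
Permitted: /me.tlu/ → 1.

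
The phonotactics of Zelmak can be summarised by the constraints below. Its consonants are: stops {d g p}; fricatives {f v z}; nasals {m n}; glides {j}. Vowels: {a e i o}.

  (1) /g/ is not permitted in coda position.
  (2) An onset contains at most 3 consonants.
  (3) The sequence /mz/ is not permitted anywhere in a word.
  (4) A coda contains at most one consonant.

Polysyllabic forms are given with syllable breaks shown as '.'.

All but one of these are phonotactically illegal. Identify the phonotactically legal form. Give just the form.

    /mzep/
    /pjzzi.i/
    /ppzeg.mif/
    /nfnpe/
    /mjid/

/mjid/

/mzep/ — violates constraint 3: contains banned sequence /mz/ → phonotactically illegal
/pjzzi.i/ — violates constraint 2: syllable 1 onset /pjzz/ has 4 consonants (> 3) → phonotactically illegal
/ppzeg.mif/ — violates constraint 1: syllable 1 coda contains /g/ → phonotactically illegal
/nfnpe/ — violates constraint 2: syllable 1 onset /nfnp/ has 4 consonants (> 3) → phonotactically illegal
/mjid/ — σ1 onset /mj/ (2C), coda /d/ ok → phonotactically legal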